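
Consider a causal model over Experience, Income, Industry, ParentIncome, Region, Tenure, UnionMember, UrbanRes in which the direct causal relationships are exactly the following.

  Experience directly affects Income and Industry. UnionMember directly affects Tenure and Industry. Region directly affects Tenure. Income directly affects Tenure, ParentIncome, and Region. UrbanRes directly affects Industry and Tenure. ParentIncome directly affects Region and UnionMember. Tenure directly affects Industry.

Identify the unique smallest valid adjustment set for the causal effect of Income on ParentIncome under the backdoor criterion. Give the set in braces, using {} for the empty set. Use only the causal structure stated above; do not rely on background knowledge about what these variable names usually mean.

{}

Variables eligible for adjustment (non-descendants of Income, excluding Income and ParentIncome): {Experience, UrbanRes}.
Backdoor paths from Income to ParentIncome:
  P1: Income <- Experience -> Industry <- UrbanRes -> Tenure <- UnionMember <- ParentIncome
  P2: Income <- Experience -> Industry <- UrbanRes -> Tenure <- Region <- ParentIncome
  P3: Income <- Experience -> Industry <- UnionMember <- ParentIncome
  P4: Income <- Experience -> Industry <- UnionMember -> Tenure <- Region <- ParentIncome
  P5: Income <- Experience -> Industry <- Tenure <- UnionMember <- ParentIncome
  P6: Income <- Experience -> Industry <- Tenure <- Region <- ParentIncome
Each backdoor path contains an unconditioned collider, so every path is already blocked with the empty conditioning set:
  P1: blocked at collider Industry (neither it nor any descendant is in the conditioning set).
  P2: blocked at collider Industry (neither it nor any descendant is in the conditioning set).
  P3: blocked at collider Industry (neither it nor any descendant is in the conditioning set).
  P4: blocked at collider Industry (neither it nor any descendant is in the conditioning set).
  P5: blocked at collider Industry (neither it nor any descendant is in the conditioning set).
  P6: blocked at collider Industry (neither it nor any descendant is in the conditioning set).
The empty set is therefore the unique smallest valid set.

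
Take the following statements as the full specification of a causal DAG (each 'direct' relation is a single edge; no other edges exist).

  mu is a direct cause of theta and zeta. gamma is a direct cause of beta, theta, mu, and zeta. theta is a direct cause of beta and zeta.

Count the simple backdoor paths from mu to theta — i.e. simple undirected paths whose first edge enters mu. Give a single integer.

A backdoor path from mu to theta is any simple undirected path whose first edge points into mu (i.e. leaves mu via a parent).
Parents of mu: {gamma}.
Enumerating:
  P1: mu <- gamma -> theta
  P2: mu <- gamma -> zeta <- theta
  P3: mu <- gamma -> beta <- theta
That exhausts the simple backdoor paths. Count: 3.

3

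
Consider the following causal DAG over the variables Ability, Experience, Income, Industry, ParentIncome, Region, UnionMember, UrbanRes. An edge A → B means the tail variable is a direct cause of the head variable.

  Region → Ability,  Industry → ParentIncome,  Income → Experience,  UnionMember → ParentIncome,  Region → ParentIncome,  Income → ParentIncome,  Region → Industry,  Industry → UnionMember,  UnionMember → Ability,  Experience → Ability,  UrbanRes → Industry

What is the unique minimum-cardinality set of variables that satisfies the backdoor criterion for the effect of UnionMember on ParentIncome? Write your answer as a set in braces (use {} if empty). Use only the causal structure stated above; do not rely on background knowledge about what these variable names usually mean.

Variables eligible for adjustment (non-descendants of UnionMember, excluding UnionMember and ParentIncome): {Experience, Income, Industry, Region, UrbanRes}.
Backdoor paths from UnionMember to ParentIncome:
  P1: UnionMember <- Industry <- Region -> ParentIncome
  P2: UnionMember <- Industry <- Region -> Ability <- Experience <- Income -> ParentIncome
  P3: UnionMember <- Industry -> ParentIncome
The empty set is not sufficient: P1 (UnionMember <- Industry <- Region -> ParentIncome) has no collider blocking it and no conditioned non-collider, so it is open.
Try {Industry}:
  P1: blocked at chain node Industry ∈ conditioning set.
  P2: blocked at chain node Industry ∈ conditioning set.
  P3: blocked at fork node Industry ∈ conditioning set.
{Industry} contains no descendant of UnionMember and blocks every backdoor path.
No other singleton works — e.g. {Region} leaves P3 open — so {Industry} is the unique smallest valid adjustment set.

{Industry}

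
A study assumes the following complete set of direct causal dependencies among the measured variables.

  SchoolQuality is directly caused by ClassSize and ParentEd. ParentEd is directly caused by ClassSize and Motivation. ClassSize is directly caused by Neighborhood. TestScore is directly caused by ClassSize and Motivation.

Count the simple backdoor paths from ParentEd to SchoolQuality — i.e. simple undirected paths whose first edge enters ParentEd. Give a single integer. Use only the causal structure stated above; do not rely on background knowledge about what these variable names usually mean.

A backdoor path from ParentEd to SchoolQuality is any simple undirected path whose first edge points into ParentEd (i.e. leaves ParentEd via a parent).
Parents of ParentEd: {ClassSize, Motivation}.
Enumerating:
  P1: ParentEd <- ClassSize -> SchoolQuality
  P2: ParentEd <- Motivation -> TestScore <- ClassSize -> SchoolQuality
That exhausts the simple backdoor paths. Count: 2.

2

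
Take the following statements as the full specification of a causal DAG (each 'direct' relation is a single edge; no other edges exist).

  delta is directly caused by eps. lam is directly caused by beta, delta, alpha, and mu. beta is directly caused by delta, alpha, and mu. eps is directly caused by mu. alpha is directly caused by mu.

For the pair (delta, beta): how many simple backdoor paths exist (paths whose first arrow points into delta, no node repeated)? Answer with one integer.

5

A backdoor path from delta to beta is any simple undirected path whose first edge points into delta (i.e. leaves delta via a parent).
Parents of delta: {eps}.
Enumerating:
  P1: delta <- eps <- mu -> alpha -> beta
  P2: delta <- eps <- mu -> alpha -> lam <- beta
  P3: delta <- eps <- mu -> beta
  P4: delta <- eps <- mu -> lam <- alpha -> beta
  P5: delta <- eps <- mu -> lam <- beta
That exhausts the simple backdoor paths. Count: 5.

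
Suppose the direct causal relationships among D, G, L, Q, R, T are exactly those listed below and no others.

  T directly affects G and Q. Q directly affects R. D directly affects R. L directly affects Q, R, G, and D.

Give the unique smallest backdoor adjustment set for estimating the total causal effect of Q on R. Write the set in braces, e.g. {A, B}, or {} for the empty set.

Variables eligible for adjustment (non-descendants of Q, excluding Q and R): {D, G, L, T}.
Backdoor paths from Q to R:
  P1: Q <- L -> D -> R
  P2: Q <- L -> R
  P3: Q <- T -> G <- L -> D -> R
  P4: Q <- T -> G <- L -> R
The empty set is not sufficient: P1 (Q <- L -> D -> R) has no collider blocking it and no conditioned non-collider, so it is open.
Try {L}:
  P1: blocked at fork node L ∈ conditioning set.
  P2: blocked at fork node L ∈ conditioning set.
  P3: blocked at collider G (neither it nor any descendant is in the conditioning set).
  P4: blocked at collider G (neither it nor any descendant is in the conditioning set).
{L} contains no descendant of Q and blocks every backdoor path.
No other singleton works — e.g. {T} leaves P1 open — so {L} is the unique smallest valid adjustment set.

{L}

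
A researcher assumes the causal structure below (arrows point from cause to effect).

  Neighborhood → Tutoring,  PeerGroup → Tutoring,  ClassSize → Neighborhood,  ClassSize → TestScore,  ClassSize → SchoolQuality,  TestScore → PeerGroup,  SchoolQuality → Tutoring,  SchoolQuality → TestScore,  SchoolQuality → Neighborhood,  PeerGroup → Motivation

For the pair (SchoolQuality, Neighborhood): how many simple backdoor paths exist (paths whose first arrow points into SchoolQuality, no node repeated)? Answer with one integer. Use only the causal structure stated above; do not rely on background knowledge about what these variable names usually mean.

A backdoor path from SchoolQuality to Neighborhood is any simple undirected path whose first edge points into SchoolQuality (i.e. leaves SchoolQuality via a parent).
Parents of SchoolQuality: {ClassSize}.
Enumerating:
  P1: SchoolQuality <- ClassSize -> Neighborhood
  P2: SchoolQuality <- ClassSize -> TestScore -> PeerGroup -> Tutoring <- Neighborhood
That exhausts the simple backdoor paths. Count: 2.

2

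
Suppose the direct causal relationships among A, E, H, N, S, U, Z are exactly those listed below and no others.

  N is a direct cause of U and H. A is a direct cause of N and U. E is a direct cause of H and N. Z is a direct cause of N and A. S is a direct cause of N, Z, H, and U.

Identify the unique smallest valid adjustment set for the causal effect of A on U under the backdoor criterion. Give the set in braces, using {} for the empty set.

{Z}

Variables eligible for adjustment (non-descendants of A, excluding A and U): {E, S, Z}.
Backdoor paths from A to U:
  P1: A <- Z <- S -> N -> U
  P2: A <- Z <- S -> U
  P3: A <- Z <- S -> H <- E -> N -> U
  P4: A <- Z <- S -> H <- N -> U
  P5: A <- Z -> N <- S -> U
  P6: A <- Z -> N <- E -> H <- S -> U
  P7: A <- Z -> N -> U
  P8: A <- Z -> N -> H <- S -> U
The empty set is not sufficient: P1 (A <- Z <- S -> N -> U) has no collider blocking it and no conditioned non-collider, so it is open.
Try {Z}:
  P1: blocked at chain node Z ∈ conditioning set.
  P2: blocked at chain node Z ∈ conditioning set.
  P3: blocked at chain node Z ∈ conditioning set.
  P4: blocked at chain node Z ∈ conditioning set.
  P5: blocked at fork node Z ∈ conditioning set.
  P6: blocked at fork node Z ∈ conditioning set.
  P7: blocked at fork node Z ∈ conditioning set.
  P8: blocked at fork node Z ∈ conditioning set.
{Z} contains no descendant of A and blocks every backdoor path.
No other singleton works — e.g. {S} leaves P7 open — so {Z} is the unique smallest valid adjustment set.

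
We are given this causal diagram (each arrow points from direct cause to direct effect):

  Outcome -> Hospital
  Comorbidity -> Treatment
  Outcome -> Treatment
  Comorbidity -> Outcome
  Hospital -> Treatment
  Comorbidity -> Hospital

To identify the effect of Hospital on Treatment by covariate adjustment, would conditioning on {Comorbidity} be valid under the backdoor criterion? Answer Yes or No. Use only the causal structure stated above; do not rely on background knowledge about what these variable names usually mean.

Backdoor paths from Hospital to Treatment (paths whose first edge points into Hospital):
  P1: Hospital <- Comorbidity -> Outcome -> Treatment
  P2: Hospital <- Comorbidity -> Treatment
  P3: Hospital <- Outcome <- Comorbidity -> Treatment
  P4: Hospital <- Outcome -> Treatment
Condition 1 (no descendant of Hospital in the set): holds — descendants of Hospital are {Treatment}; none are in {Comorbidity}.
Condition 2 (every backdoor path blocked by {Comorbidity}):
  P1: blocked at fork node Comorbidity ∈ conditioning set.
  P2: blocked at fork node Comorbidity ∈ conditioning set.
  P3: blocked at fork node Comorbidity ∈ conditioning set.
  P4: open — no interior node is in the conditioning set.
{Comorbidity} does not satisfy the backdoor criterion.

No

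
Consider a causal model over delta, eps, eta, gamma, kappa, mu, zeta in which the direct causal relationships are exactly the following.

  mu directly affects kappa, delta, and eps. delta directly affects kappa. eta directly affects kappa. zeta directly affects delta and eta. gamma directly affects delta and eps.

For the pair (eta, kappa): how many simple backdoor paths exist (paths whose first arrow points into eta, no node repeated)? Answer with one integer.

3

A backdoor path from eta to kappa is any simple undirected path whose first edge points into eta (i.e. leaves eta via a parent).
Parents of eta: {zeta}.
Enumerating:
  P1: eta <- zeta -> delta <- mu -> kappa
  P2: eta <- zeta -> delta <- gamma -> eps <- mu -> kappa
  P3: eta <- zeta -> delta -> kappa
That exhausts the simple backdoor paths. Count: 3.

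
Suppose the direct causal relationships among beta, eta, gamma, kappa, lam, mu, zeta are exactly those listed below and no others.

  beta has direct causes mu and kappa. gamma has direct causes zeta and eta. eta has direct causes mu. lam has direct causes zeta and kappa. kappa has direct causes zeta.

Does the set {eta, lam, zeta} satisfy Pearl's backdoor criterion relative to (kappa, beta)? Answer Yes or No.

Backdoor paths from kappa to beta (paths whose first edge points into kappa):
  P1: kappa <- zeta -> gamma <- eta <- mu -> beta
Condition 1 (no descendant of kappa in the set): FAILS — lam is a descendant of kappa.
Condition 2 (every backdoor path blocked by {eta, lam, zeta}):
  P1: blocked at fork node zeta ∈ conditioning set.
{eta, lam, zeta} does not satisfy the backdoor criterion.

No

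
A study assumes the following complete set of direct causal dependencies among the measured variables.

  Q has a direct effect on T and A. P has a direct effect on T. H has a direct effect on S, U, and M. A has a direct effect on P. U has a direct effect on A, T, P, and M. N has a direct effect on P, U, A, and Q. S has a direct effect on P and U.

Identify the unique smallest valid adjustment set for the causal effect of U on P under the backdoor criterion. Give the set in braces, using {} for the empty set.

{N, S}

Variables eligible for adjustment (non-descendants of U, excluding U and P): {H, N, Q, S}.
Backdoor paths from U to P:
  P1: U <- H -> S -> P
  P2: U <- S -> P
  P3: U <- N -> Q -> A -> P
  P4: U <- N -> Q -> T <- P
  P5: U <- N -> A <- Q -> T <- P
  P6: U <- N -> A -> P
  P7: U <- N -> P
The empty set is not sufficient: P1 (U <- H -> S -> P) has no collider blocking it and no conditioned non-collider, so it is open.
Try {N, S}:
  P1: blocked at chain node S ∈ conditioning set.
  P2: blocked at fork node S ∈ conditioning set.
  P3: blocked at fork node N ∈ conditioning set.
  P4: blocked at fork node N ∈ conditioning set.
  P5: blocked at fork node N ∈ conditioning set.
  P6: blocked at fork node N ∈ conditioning set.
  P7: blocked at fork node N ∈ conditioning set.
{N, S} contains no descendant of U and blocks every backdoor path.
Every element of {N, S} is needed (dropping N leaves P3 open; dropping S leaves P1 open), so no proper subset is valid.
Among all size-2 subsets of the eligible variables, only {N, S} blocks every backdoor path, so it is the unique smallest valid adjustment set.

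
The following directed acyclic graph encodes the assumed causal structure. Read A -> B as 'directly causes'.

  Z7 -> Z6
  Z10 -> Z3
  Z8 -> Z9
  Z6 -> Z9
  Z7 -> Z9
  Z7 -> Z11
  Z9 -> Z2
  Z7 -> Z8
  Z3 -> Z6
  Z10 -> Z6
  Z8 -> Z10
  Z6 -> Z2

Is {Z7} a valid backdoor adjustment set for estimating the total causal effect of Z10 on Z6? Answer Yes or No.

Backdoor paths from Z10 to Z6 (paths whose first edge points into Z10):
  P1: Z10 <- Z8 <- Z7 -> Z6
  P2: Z10 <- Z8 <- Z7 -> Z9 <- Z6
  P3: Z10 <- Z8 <- Z7 -> Z9 -> Z2 <- Z6
  P4: Z10 <- Z8 -> Z9 <- Z7 -> Z6
  P5: Z10 <- Z8 -> Z9 <- Z6
  P6: Z10 <- Z8 -> Z9 -> Z2 <- Z6
Condition 1 (no descendant of Z10 in the set): holds — descendants of Z10 are {Z2, Z3, Z6, Z9}; none are in {Z7}.
Condition 2 (every backdoor path blocked by {Z7}):
  P1: blocked at fork node Z7 ∈ conditioning set.
  P2: blocked at fork node Z7 ∈ conditioning set.
  P3: blocked at fork node Z7 ∈ conditioning set.
  P4: blocked at collider Z9 (neither it nor any descendant is in the conditioning set).
  P5: blocked at collider Z9 (neither it nor any descendant is in the conditioning set).
  P6: blocked at collider Z2 (neither it nor any descendant is in the conditioning set).
{Z7} satisfies the backdoor criterion.

Yes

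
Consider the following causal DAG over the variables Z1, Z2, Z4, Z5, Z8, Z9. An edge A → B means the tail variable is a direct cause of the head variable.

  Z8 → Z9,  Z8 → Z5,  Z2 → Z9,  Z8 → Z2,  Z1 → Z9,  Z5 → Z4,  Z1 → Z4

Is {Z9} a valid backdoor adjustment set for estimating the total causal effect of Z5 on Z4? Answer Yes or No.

No

Backdoor paths from Z5 to Z4 (paths whose first edge points into Z5):
  P1: Z5 <- Z8 -> Z2 -> Z9 <- Z1 -> Z4
  P2: Z5 <- Z8 -> Z9 <- Z1 -> Z4
Condition 1 (no descendant of Z5 in the set): holds — descendants of Z5 are {Z4}; none are in {Z9}.
Condition 2 (every backdoor path blocked by {Z9}):
  P1: open — collider(s) Z9 are conditioned on (or have a conditioned descendant) and no non-collider on the path is in the set.
  P2: open — collider(s) Z9 are conditioned on (or have a conditioned descendant) and no non-collider on the path is in the set.
{Z9} does not satisfy the backdoor criterion.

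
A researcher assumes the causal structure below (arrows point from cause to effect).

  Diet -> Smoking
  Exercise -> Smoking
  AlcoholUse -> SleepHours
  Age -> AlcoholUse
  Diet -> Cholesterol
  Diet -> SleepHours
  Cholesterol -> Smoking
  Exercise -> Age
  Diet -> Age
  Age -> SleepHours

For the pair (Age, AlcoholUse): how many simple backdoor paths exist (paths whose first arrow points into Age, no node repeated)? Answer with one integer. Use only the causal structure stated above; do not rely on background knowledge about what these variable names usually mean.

A backdoor path from Age to AlcoholUse is any simple undirected path whose first edge points into Age (i.e. leaves Age via a parent).
Parents of Age: {Diet, Exercise}.
Enumerating:
  P1: Age <- Exercise -> Smoking <- Diet -> SleepHours <- AlcoholUse
  P2: Age <- Exercise -> Smoking <- Cholesterol <- Diet -> SleepHours <- AlcoholUse
  P3: Age <- Diet -> SleepHours <- AlcoholUse
That exhausts the simple backdoor paths. Count: 3.

3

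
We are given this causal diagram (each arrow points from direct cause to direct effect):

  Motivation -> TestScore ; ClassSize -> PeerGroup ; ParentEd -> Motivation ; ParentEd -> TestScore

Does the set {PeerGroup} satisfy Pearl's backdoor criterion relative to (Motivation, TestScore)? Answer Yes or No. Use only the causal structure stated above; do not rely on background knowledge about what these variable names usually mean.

No

Backdoor paths from Motivation to TestScore (paths whose first edge points into Motivation):
  P1: Motivation <- ParentEd -> TestScore
Condition 1 (no descendant of Motivation in the set): holds — descendants of Motivation are {TestScore}; none are in {PeerGroup}.
Condition 2 (every backdoor path blocked by {PeerGroup}):
  P1: open — no interior node is in the conditioning set.
{PeerGroup} does not satisfy the backdoor criterion.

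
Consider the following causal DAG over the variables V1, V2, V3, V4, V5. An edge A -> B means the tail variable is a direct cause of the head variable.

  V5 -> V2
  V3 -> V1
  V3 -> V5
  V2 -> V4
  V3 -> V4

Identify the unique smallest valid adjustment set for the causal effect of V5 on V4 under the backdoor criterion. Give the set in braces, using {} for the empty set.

Variables eligible for adjustment (non-descendants of V5, excluding V5 and V4): {V1, V3}.
Backdoor paths from V5 to V4:
  P1: V5 <- V3 -> V4
The empty set is not sufficient: P1 (V5 <- V3 -> V4) has no collider blocking it and no conditioned non-collider, so it is open.
Try {V3}:
  P1: blocked at fork node V3 ∈ conditioning set.
{V3} contains no descendant of V5 and blocks every backdoor path.
No other singleton works — e.g. {V1} leaves P1 open — so {V3} is the unique smallest valid adjustment set.

{V3}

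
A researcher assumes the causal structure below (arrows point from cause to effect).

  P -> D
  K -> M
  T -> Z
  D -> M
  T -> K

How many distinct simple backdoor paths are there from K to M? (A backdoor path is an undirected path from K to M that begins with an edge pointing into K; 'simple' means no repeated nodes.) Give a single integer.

A backdoor path from K to M is any simple undirected path whose first edge points into K (i.e. leaves K via a parent).
Parents of K: {T}.
No simple path from any parent of K reaches M without revisiting K, so there are no backdoor paths.

0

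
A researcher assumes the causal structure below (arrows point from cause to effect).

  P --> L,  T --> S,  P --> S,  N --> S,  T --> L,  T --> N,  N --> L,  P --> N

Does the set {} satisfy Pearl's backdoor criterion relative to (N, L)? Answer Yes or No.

No

Backdoor paths from N to L (paths whose first edge points into N):
  P1: N <- T -> S <- P -> L
  P2: N <- T -> L
  P3: N <- P -> S <- T -> L
  P4: N <- P -> L
Condition 1 (no descendant of N in the set): holds — descendants of N are {L, S}; none are in {}.
Condition 2 (every backdoor path blocked by {}):
  P1: blocked at collider S (neither it nor any descendant is in the conditioning set).
  P2: open — no interior node is in the conditioning set.
  P3: blocked at collider S (neither it nor any descendant is in the conditioning set).
  P4: open — no interior node is in the conditioning set.
{} does not satisfy the backdoor criterion.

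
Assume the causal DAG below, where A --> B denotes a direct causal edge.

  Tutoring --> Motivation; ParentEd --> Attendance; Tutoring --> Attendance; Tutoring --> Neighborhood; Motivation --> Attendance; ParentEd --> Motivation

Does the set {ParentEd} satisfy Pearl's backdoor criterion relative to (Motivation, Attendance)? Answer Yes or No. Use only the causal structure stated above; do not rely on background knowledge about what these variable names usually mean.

No

Backdoor paths from Motivation to Attendance (paths whose first edge points into Motivation):
  P1: Motivation <- Tutoring -> Attendance
  P2: Motivation <- ParentEd -> Attendance
Condition 1 (no descendant of Motivation in the set): holds — descendants of Motivation are {Attendance}; none are in {ParentEd}.
Condition 2 (every backdoor path blocked by {ParentEd}):
  P1: open — no interior node is in the conditioning set.
  P2: blocked at fork node ParentEd ∈ conditioning set.
{ParentEd} does not satisfy the backdoor criterion.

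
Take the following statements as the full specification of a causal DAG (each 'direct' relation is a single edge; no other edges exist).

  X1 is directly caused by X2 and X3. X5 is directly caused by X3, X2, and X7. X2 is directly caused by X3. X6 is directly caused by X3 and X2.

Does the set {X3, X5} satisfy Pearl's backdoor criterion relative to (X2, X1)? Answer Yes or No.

No

Backdoor paths from X2 to X1 (paths whose first edge points into X2):
  P1: X2 <- X3 -> X1
Condition 1 (no descendant of X2 in the set): FAILS — X5 is a descendant of X2.
Condition 2 (every backdoor path blocked by {X3, X5}):
  P1: blocked at fork node X3 ∈ conditioning set.
{X3, X5} does not satisfy the backdoor criterion.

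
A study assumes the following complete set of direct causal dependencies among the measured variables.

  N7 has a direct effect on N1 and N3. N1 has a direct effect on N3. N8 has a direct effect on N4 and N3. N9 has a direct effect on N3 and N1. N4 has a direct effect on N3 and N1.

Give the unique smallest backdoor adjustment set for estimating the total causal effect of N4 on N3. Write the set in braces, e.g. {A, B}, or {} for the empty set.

Variables eligible for adjustment (non-descendants of N4, excluding N4 and N3): {N7, N8, N9}.
Backdoor paths from N4 to N3:
  P1: N4 <- N8 -> N3
The empty set is not sufficient: P1 (N4 <- N8 -> N3) has no collider blocking it and no conditioned non-collider, so it is open.
Try {N8}:
  P1: blocked at fork node N8 ∈ conditioning set.
{N8} contains no descendant of N4 and blocks every backdoor path.
No other singleton works — e.g. {N9} leaves P1 open — so {N8} is the unique smallest valid adjustment set.

{N8}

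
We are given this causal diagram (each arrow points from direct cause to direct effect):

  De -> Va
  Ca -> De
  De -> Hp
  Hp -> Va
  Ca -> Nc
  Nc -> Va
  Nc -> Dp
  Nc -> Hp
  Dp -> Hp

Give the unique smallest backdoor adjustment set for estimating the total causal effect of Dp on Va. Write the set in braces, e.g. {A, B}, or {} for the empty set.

{Nc}

Variables eligible for adjustment (non-descendants of Dp, excluding Dp and Va): {Ca, De, Nc}.
Backdoor paths from Dp to Va:
  P1: Dp <- Nc <- Ca -> De -> Hp -> Va
  P2: Dp <- Nc <- Ca -> De -> Va
  P3: Dp <- Nc -> Hp <- De -> Va
  P4: Dp <- Nc -> Hp -> Va
  P5: Dp <- Nc -> Va
The empty set is not sufficient: P1 (Dp <- Nc <- Ca -> De -> Hp -> Va) has no collider blocking it and no conditioned non-collider, so it is open.
Try {Nc}:
  P1: blocked at chain node Nc ∈ conditioning set.
  P2: blocked at chain node Nc ∈ conditioning set.
  P3: blocked at fork node Nc ∈ conditioning set.
  P4: blocked at fork node Nc ∈ conditioning set.
  P5: blocked at fork node Nc ∈ conditioning set.
{Nc} contains no descendant of Dp and blocks every backdoor path.
No other singleton works — e.g. {Ca} leaves P4 open — so {Nc} is the unique smallest valid adjustment set.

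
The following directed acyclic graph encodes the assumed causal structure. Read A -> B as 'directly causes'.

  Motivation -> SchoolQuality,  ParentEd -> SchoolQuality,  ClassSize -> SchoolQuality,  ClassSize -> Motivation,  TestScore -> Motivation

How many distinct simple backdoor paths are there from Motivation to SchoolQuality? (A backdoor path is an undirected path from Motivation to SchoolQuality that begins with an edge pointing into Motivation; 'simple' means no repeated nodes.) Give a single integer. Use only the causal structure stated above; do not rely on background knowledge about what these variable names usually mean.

A backdoor path from Motivation to SchoolQuality is any simple undirected path whose first edge points into Motivation (i.e. leaves Motivation via a parent).
Parents of Motivation: {ClassSize, TestScore}.
Enumerating:
  P1: Motivation <- ClassSize -> SchoolQuality
That exhausts the simple backdoor paths. Count: 1.

1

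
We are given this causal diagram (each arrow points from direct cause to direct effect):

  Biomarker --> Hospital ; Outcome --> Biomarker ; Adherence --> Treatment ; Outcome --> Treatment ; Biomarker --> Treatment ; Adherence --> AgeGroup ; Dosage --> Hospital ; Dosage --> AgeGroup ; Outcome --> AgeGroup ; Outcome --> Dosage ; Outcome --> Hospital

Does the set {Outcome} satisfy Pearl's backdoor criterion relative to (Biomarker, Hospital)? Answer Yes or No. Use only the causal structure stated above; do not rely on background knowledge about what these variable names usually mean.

Yes

Backdoor paths from Biomarker to Hospital (paths whose first edge points into Biomarker):
  P1: Biomarker <- Outcome -> Dosage -> Hospital
  P2: Biomarker <- Outcome -> Hospital
  P3: Biomarker <- Outcome -> Treatment <- Adherence -> AgeGroup <- Dosage -> Hospital
  P4: Biomarker <- Outcome -> AgeGroup <- Dosage -> Hospital
Condition 1 (no descendant of Biomarker in the set): holds — descendants of Biomarker are {Hospital, Treatment}; none are in {Outcome}.
Condition 2 (every backdoor path blocked by {Outcome}):
  P1: blocked at fork node Outcome ∈ conditioning set.
  P2: blocked at fork node Outcome ∈ conditioning set.
  P3: blocked at fork node Outcome ∈ conditioning set.
  P4: blocked at fork node Outcome ∈ conditioning set.
{Outcome} satisfies the backdoor criterion.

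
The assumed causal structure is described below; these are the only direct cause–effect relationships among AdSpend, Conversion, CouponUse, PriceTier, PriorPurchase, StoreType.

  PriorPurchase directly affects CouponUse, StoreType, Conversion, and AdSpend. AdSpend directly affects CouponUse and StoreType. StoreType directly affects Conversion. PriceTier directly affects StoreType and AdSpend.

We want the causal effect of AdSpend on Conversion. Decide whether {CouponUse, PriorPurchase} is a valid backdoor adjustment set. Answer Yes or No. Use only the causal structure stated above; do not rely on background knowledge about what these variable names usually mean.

No

Backdoor paths from AdSpend to Conversion (paths whose first edge points into AdSpend):
  P1: AdSpend <- PriorPurchase -> StoreType -> Conversion
  P2: AdSpend <- PriorPurchase -> Conversion
  P3: AdSpend <- PriceTier -> StoreType <- PriorPurchase -> Conversion
  P4: AdSpend <- PriceTier -> StoreType -> Conversion
Condition 1 (no descendant of AdSpend in the set): FAILS — CouponUse is a descendant of AdSpend.
Condition 2 (every backdoor path blocked by {CouponUse, PriorPurchase}):
  P1: blocked at fork node PriorPurchase ∈ conditioning set.
  P2: blocked at fork node PriorPurchase ∈ conditioning set.
  P3: blocked at collider StoreType (neither it nor any descendant is in the conditioning set).
  P4: open — no interior node is in the conditioning set.
{CouponUse, PriorPurchase} does not satisfy the backdoor criterion.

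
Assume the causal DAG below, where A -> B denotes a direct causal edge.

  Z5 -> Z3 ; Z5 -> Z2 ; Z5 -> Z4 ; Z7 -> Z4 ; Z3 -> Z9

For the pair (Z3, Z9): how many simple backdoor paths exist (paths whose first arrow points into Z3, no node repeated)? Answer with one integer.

A backdoor path from Z3 to Z9 is any simple undirected path whose first edge points into Z3 (i.e. leaves Z3 via a parent).
Parents of Z3: {Z5}.
No simple path from any parent of Z3 reaches Z9 without revisiting Z3, so there are no backdoor paths.

0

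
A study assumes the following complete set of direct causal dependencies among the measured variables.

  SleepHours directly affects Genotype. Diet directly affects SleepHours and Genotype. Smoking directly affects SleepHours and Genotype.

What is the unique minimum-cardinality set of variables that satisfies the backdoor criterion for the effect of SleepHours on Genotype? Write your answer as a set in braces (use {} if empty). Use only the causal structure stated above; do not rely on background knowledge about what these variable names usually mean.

Variables eligible for adjustment (non-descendants of SleepHours, excluding SleepHours and Genotype): {Diet, Smoking}.
Backdoor paths from SleepHours to Genotype:
  P1: SleepHours <- Diet -> Genotype
  P2: SleepHours <- Smoking -> Genotype
The empty set is not sufficient: P1 (SleepHours <- Diet -> Genotype) has no collider blocking it and no conditioned non-collider, so it is open.
Try {Diet, Smoking}:
  P1: blocked at fork node Diet ∈ conditioning set.
  P2: blocked at fork node Smoking ∈ conditioning set.
{Diet, Smoking} contains no descendant of SleepHours and blocks every backdoor path.
Every element of {Diet, Smoking} is needed (dropping Diet leaves P1 open; dropping Smoking leaves P2 open), so no proper subset is valid.
Among all size-2 subsets of the eligible variables, only {Diet, Smoking} blocks every backdoor path, so it is the unique smallest valid adjustment set.

{Diet, Smoking}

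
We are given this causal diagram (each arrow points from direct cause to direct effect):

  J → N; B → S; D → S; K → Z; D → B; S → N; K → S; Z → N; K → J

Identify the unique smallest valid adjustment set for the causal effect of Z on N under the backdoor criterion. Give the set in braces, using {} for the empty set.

Variables eligible for adjustment (non-descendants of Z, excluding Z and N): {B, D, J, K, S}.
Backdoor paths from Z to N:
  P1: Z <- K -> S -> N
  P2: Z <- K -> J -> N
The empty set is not sufficient: P1 (Z <- K -> S -> N) has no collider blocking it and no conditioned non-collider, so it is open.
Try {K}:
  P1: blocked at fork node K ∈ conditioning set.
  P2: blocked at fork node K ∈ conditioning set.
{K} contains no descendant of Z and blocks every backdoor path.
No other singleton works — e.g. {D} leaves P1 open — so {K} is the unique smallest valid adjustment set.

{K}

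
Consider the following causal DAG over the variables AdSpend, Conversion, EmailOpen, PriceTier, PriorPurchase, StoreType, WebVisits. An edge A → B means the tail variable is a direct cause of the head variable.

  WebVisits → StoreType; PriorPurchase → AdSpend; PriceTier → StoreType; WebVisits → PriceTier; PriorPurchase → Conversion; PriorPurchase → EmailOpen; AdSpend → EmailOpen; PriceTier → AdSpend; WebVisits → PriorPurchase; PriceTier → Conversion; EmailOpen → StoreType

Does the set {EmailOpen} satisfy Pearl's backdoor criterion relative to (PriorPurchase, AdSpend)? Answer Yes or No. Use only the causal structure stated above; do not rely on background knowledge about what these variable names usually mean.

No

Backdoor paths from PriorPurchase to AdSpend (paths whose first edge points into PriorPurchase):
  P1: PriorPurchase <- WebVisits -> PriceTier -> AdSpend
  P2: PriorPurchase <- WebVisits -> PriceTier -> StoreType <- EmailOpen <- AdSpend
  P3: PriorPurchase <- WebVisits -> StoreType <- PriceTier -> AdSpend
  P4: PriorPurchase <- WebVisits -> StoreType <- EmailOpen <- AdSpend
Condition 1 (no descendant of PriorPurchase in the set): FAILS — EmailOpen is a descendant of PriorPurchase.
Condition 2 (every backdoor path blocked by {EmailOpen}):
  P1: open — no interior node is in the conditioning set.
  P2: blocked at collider StoreType (neither it nor any descendant is in the conditioning set).
  P3: blocked at collider StoreType (neither it nor any descendant is in the conditioning set).
  P4: blocked at collider StoreType (neither it nor any descendant is in the conditioning set).
{EmailOpen} does not satisfy the backdoor criterion.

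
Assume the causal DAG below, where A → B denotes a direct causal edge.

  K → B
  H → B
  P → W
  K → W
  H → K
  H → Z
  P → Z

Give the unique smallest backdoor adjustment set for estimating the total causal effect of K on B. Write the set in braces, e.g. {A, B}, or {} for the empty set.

{H}

Variables eligible for adjustment (non-descendants of K, excluding K and B): {H, P, Z}.
Backdoor paths from K to B:
  P1: K <- H -> B
The empty set is not sufficient: P1 (K <- H -> B) has no collider blocking it and no conditioned non-collider, so it is open.
Try {H}:
  P1: blocked at fork node H ∈ conditioning set.
{H} contains no descendant of K and blocks every backdoor path.
No other singleton works — e.g. {P} leaves P1 open — so {H} is the unique smallest valid adjustment set.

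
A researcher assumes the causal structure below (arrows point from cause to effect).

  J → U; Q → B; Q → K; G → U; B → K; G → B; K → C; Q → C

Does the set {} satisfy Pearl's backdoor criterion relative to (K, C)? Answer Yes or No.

Backdoor paths from K to C (paths whose first edge points into K):
  P1: K <- Q -> C
  P2: K <- B <- Q -> C
Condition 1 (no descendant of K in the set): holds — descendants of K are {C}; none are in {}.
Condition 2 (every backdoor path blocked by {}):
  P1: open — no interior node is in the conditioning set.
  P2: open — no interior node is in the conditioning set.
{} does not satisfy the backdoor criterion.

No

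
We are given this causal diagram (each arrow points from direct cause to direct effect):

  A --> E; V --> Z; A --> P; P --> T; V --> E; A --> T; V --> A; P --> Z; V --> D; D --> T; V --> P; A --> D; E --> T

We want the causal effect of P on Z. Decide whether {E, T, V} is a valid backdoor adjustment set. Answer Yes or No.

No

Backdoor paths from P to Z (paths whose first edge points into P):
  P1: P <- V -> Z
  P2: P <- A <- V -> Z
  P3: P <- A -> D <- V -> Z
  P4: P <- A -> D -> T <- E <- V -> Z
  P5: P <- A -> E <- V -> Z
  P6: P <- A -> E -> T <- D <- V -> Z
  P7: P <- A -> T <- D <- V -> Z
  P8: P <- A -> T <- E <- V -> Z
Condition 1 (no descendant of P in the set): FAILS — T is a descendant of P.
Condition 2 (every backdoor path blocked by {E, T, V}):
  P1: blocked at fork node V ∈ conditioning set.
  P2: blocked at fork node V ∈ conditioning set.
  P3: blocked at fork node V ∈ conditioning set.
  P4: blocked at chain node E ∈ conditioning set.
  P5: blocked at fork node V ∈ conditioning set.
  P6: blocked at chain node E ∈ conditioning set.
  P7: blocked at fork node V ∈ conditioning set.
  P8: blocked at chain node E ∈ conditioning set.
{E, T, V} does not satisfy the backdoor criterion.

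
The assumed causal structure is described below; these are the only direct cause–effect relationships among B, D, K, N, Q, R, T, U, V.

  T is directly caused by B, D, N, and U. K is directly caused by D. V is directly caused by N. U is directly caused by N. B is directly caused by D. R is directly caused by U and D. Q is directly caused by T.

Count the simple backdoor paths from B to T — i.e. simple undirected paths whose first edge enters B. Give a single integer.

3

A backdoor path from B to T is any simple undirected path whose first edge points into B (i.e. leaves B via a parent).
Parents of B: {D}.
Enumerating:
  P1: B <- D -> T
  P2: B <- D -> R <- U <- N -> T
  P3: B <- D -> R <- U -> T
That exhausts the simple backdoor paths. Count: 3.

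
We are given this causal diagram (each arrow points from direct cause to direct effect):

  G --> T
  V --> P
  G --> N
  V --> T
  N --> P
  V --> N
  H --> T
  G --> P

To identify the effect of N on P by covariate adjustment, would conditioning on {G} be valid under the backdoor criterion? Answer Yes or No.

Backdoor paths from N to P (paths whose first edge points into N):
  P1: N <- V -> T <- G -> P
  P2: N <- V -> P
  P3: N <- G -> T <- V -> P
  P4: N <- G -> P
Condition 1 (no descendant of N in the set): holds — descendants of N are {P}; none are in {G}.
Condition 2 (every backdoor path blocked by {G}):
  P1: blocked at collider T (neither it nor any descendant is in the conditioning set).
  P2: open — no interior node is in the conditioning set.
  P3: blocked at fork node G ∈ conditioning set.
  P4: blocked at fork node G ∈ conditioning set.
{G} does not satisfy the backdoor criterion.

No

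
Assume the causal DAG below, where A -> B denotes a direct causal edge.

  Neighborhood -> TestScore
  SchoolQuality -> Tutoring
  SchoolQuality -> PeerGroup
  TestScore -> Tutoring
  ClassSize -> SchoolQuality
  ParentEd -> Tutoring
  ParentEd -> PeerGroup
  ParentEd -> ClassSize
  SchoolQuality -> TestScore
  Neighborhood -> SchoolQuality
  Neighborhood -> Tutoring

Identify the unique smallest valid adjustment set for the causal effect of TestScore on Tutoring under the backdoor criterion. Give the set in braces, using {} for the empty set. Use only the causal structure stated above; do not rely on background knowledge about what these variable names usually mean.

Variables eligible for adjustment (non-descendants of TestScore, excluding TestScore and Tutoring): {ClassSize, Neighborhood, ParentEd, PeerGroup, SchoolQuality}.
Backdoor paths from TestScore to Tutoring:
  P1: TestScore <- Neighborhood -> SchoolQuality <- ClassSize <- ParentEd -> Tutoring
  P2: TestScore <- Neighborhood -> SchoolQuality -> Tutoring
  P3: TestScore <- Neighborhood -> SchoolQuality -> PeerGroup <- ParentEd -> Tutoring
  P4: TestScore <- Neighborhood -> Tutoring
  P5: TestScore <- SchoolQuality <- Neighborhood -> Tutoring
  P6: TestScore <- SchoolQuality <- ClassSize <- ParentEd -> Tutoring
  P7: TestScore <- SchoolQuality -> Tutoring
  P8: TestScore <- SchoolQuality -> PeerGroup <- ParentEd -> Tutoring
The empty set is not sufficient: P2 (TestScore <- Neighborhood -> SchoolQuality -> Tutoring) has no collider blocking it and no conditioned non-collider, so it is open.
Try {Neighborhood, SchoolQuality}:
  P1: blocked at fork node Neighborhood ∈ conditioning set.
  P2: blocked at fork node Neighborhood ∈ conditioning set.
  P3: blocked at fork node Neighborhood ∈ conditioning set.
  P4: blocked at fork node Neighborhood ∈ conditioning set.
  P5: blocked at chain node SchoolQuality ∈ conditioning set.
  P6: blocked at chain node SchoolQuality ∈ conditioning set.
  P7: blocked at fork node SchoolQuality ∈ conditioning set.
  P8: blocked at fork node SchoolQuality ∈ conditioning set.
{Neighborhood, SchoolQuality} contains no descendant of TestScore and blocks every backdoor path.
Every element of {Neighborhood, SchoolQuality} is needed (dropping Neighborhood leaves P1 open; dropping SchoolQuality leaves P6 open), so no proper subset is valid.
Among all size-2 subsets of the eligible variables, only {Neighborhood, SchoolQuality} blocks every backdoor path, so it is the unique smallest valid adjustment set.

{Neighborhood, SchoolQuality}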